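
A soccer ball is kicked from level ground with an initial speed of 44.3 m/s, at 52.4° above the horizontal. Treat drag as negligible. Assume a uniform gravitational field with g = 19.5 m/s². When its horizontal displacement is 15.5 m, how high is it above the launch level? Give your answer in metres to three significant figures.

16.9 m

Horizontal component vₓ = 44.30 cos 52.4° = 27.03 m/s; vertical v_y0 = 44.30 sin 52.4° = 35.10 m/s.
x = vₓ t ⇒ t = 15.5/27.03 = 0.5734 s.
Height: y = v_y0 t − ½ g t² = 35.10 × 0.5734 − 9.750 × 0.5734² = 20.13 − 3.206 = 16.92 m.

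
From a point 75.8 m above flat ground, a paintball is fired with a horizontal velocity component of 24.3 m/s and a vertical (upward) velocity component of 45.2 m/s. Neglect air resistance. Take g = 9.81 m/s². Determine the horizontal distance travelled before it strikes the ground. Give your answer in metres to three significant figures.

Vertical motion (up positive, ground at y = 0): 4.905 t² − (45.20) t − 75.8 = 0, so t = (45.20 + √(45.20² + 2·9.81·75.8)) / 9.81 = (45.20 + 59.42) / 9.81 = 10.66 s.
Horizontal distance: R = vₓ t = 24.30 × 10.66 = 259.1 m.

259 m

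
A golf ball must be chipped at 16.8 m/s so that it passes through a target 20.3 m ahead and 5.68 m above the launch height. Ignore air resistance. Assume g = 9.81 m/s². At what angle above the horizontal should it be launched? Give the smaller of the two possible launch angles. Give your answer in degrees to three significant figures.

Trajectory: y = x tanθ − g x² (1 + tan²θ)/(2v₀²). With x = 20.3, y = 5.68, v₀ = 16.8, g = 9.81:
7.162 tan²θ − 20.3 tanθ + (12.84) = 0.
tanθ = [20.3 ± √(20.3² − 4 × 7.162 × (12.84))] / (2 × 7.162) = (20.3 ± 6.650) / 14.32, giving tanθ = 0.9530 or 1.882.
θ = 43.62° or 62.01°; the smaller is 43.62°.

43.6°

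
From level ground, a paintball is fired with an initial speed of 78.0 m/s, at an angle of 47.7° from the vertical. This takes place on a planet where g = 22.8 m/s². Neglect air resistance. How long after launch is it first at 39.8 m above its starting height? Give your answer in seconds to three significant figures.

Components: vₓ = 78.00 sin 47.7° = 57.69 m/s, v_y0 = 78.00 cos 47.7° = 52.49 m/s.
Set y = v_y0 t − ½ g t² = 39.8: 11.40 t² − 52.49 t + 39.8 = 0.
Quadratic formula: t = (52.49 ± √940.84) / 22.8 = (52.49 ± 30.67) / 22.8 → t = 0.9571 s or 3.648 s.
The first (ascending) time is 0.9571 s.

0.957 s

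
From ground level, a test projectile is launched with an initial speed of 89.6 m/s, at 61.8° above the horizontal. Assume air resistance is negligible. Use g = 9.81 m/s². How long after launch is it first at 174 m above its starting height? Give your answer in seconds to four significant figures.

Components: vₓ = 89.60 cos 61.8° = 42.34 m/s, v_y0 = 89.60 sin 61.8° = 78.96 m/s.
Require v_y0 t − ½ g t² = 174, i.e. 4.905 t² − 78.96 t + 174 = 0.
t = [78.96 ± √(78.96² − 2·9.81·174)] / 9.81 = (78.96 ± 53.12) / 9.81, so t = 2.635 s or t = 13.46 s.
The first (ascending) time is 2.635 s.

2.635 s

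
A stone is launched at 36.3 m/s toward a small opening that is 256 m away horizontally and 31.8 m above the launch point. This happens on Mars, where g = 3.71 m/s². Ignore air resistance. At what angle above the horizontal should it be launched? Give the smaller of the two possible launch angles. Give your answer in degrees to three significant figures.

Trajectory: y = x tanθ − g x² (1 + tan²θ)/(2v₀²). With x = 256, y = 31.8, v₀ = 36.3, g = 3.71:
92.26 tan²θ − 256 tanθ + (124.1) = 0.
tanθ = [256 ± √(256² − 4 × 92.26 × (124.1))] / (2 × 92.26) = (256 ± 140.5) / 184.5, giving tanθ = 0.6257 or 2.149.
θ = 32.03° or 65.05°; the smaller is 32.03°.

32.0°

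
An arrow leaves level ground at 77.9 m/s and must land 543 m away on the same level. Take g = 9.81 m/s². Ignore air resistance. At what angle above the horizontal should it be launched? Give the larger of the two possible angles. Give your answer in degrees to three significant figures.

59.3°

From R = (v₀²/g) sin 2θ: sin 2θ = 9.81 × 543 / 6068.4 = 0.8778.
2θ = 61.38° or 180° − 61.38° = 118.6°, so θ = 30.69° or 59.31°.
The larger angle is 59.31°.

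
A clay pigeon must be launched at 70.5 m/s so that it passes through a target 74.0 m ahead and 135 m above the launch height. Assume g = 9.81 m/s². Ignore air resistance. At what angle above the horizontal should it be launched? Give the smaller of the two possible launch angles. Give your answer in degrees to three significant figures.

Trajectory: y = x tanθ − g x² (1 + tan²θ)/(2v₀²). With x = 74.0, y = 135, v₀ = 70.5, g = 9.81:
5.404 tan²θ − 74.0 tanθ + (140.4) = 0.
tanθ = [74.0 ± √(74.0² − 4 × 5.404 × (140.4))] / (2 × 5.404) = (74.0 ± 49.41) / 10.81, giving tanθ = 2.275 or 11.42.
θ = 66.28° or 84.99°; the smaller is 66.28°.

66.3°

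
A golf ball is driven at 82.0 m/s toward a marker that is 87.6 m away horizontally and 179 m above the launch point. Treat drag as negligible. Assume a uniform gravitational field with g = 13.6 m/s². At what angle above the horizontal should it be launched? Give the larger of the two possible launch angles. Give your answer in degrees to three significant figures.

Trajectory: y = x tanθ − g x² (1 + tan²θ)/(2v₀²). With x = 87.6, y = 179, v₀ = 82.0, g = 13.6:
7.760 tan²θ − 87.6 tanθ + (186.8) = 0.
tanθ = [87.6 ± √(87.6² − 4 × 7.760 × (186.8))] / (2 × 7.760) = (87.6 ± 43.32) / 15.52, giving tanθ = 2.853 or 8.435.
θ = 70.68° or 83.24°; the larger is 83.24°.

83.2°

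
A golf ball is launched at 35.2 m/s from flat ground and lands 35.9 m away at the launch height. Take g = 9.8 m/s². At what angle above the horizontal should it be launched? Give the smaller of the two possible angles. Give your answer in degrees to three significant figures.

8.25°

R = v₀² sin 2θ / g gives sin 2θ = gR/v₀² = 9.80·35.9/35.2² = 0.2839.
2θ = 16.50° or 180° − 16.50° = 163.5°, so θ = 8.248° or 81.75°.
The smaller angle is 8.248°.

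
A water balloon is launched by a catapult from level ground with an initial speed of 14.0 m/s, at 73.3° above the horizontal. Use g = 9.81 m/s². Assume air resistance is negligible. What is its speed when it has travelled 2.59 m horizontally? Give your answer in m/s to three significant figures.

Components: vₓ = 14.00 cos 73.3° = 4.023 m/s, v_y0 = 14.00 sin 73.3° = 13.41 m/s.
Time to reach x = 2.59 m: t = x/vₓ = 2.59/4.023 = 0.6438 s.
Vertical velocity there: v_y = v_y0 − g t = 13.41 − 9.81 × 0.6438 = 7.094 m/s.
Speed: √(vₓ² + v_y²) = √(4.023² + 7.094²) = 8.155 m/s.

8.16 m/s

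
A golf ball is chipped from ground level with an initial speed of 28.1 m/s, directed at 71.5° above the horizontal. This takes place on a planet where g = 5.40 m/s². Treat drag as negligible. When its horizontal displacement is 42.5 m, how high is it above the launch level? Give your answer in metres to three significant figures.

vₓ = 28.10 cos 71.5° = 8.916 m/s; v_y0 = 28.10 sin 71.5° = 26.65 m/s.
x = vₓ t ⇒ t = 42.5/8.916 = 4.767 s.
Height: y = v_y0 t − ½ g t² = 26.65 × 4.767 − 2.700 × 4.767² = 127.0 − 61.34 = 65.67 m.

65.7 m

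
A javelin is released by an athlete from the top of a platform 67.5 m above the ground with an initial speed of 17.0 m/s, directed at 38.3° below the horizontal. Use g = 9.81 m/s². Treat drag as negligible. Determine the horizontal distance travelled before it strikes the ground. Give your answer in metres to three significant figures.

37.2 m

Components: vₓ = 17.00 cos 38.3° = 13.34 m/s, v_y0 = −10.54 m/s (downward).
With up positive and y = 0 at the ground: y(t) = 67.5 + (−10.54) t − 4.905 t². Setting y = 0 and taking the positive root: t = [−10.54 + √(10.54² + 2·9.81·67.5)] / 9.81 = (−10.54 + 37.89) / 9.81 = 2.788 s.
Horizontal distance: R = vₓ t = 13.34 × 2.788 = 37.19 m.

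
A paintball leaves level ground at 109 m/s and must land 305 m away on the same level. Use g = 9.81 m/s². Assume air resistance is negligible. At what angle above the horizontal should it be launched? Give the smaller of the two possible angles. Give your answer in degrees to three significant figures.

Level-ground range R = v₀² sin(2θ)/g ⇒ sin(2θ) = gR/v₀² = 9.81 × 305 / 109² = 0.2518.
2θ = 14.59° or 180° − 14.59° = 165.4°, so θ = 7.293° or 82.71°.
The smaller angle is 7.293°.

7.29°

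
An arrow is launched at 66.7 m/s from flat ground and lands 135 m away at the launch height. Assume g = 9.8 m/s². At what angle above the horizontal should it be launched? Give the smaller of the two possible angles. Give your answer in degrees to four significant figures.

8.650°

Level-ground range R = v₀² sin(2θ)/g ⇒ sin(2θ) = gR/v₀² = 9.80 × 135 / 66.7² = 0.2974.
2θ = 17.30° or 180° − 17.30° = 162.7°, so θ = 8.650° or 81.35°.
The smaller angle is 8.650°.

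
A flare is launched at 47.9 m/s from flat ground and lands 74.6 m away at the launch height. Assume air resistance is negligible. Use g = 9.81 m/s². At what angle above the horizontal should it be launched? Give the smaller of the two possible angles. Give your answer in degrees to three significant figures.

9.30°

From R = (v₀²/g) sin 2θ: sin 2θ = 9.81 × 74.6 / 2294.4 = 0.3190.
2θ = 18.60° or 180° − 18.60° = 161.4°, so θ = 9.300° or 80.70°.
The smaller angle is 9.300°.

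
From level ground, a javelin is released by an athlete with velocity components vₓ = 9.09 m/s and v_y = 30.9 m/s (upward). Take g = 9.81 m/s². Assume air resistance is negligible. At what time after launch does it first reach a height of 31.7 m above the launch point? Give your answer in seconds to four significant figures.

Height y(t) = 30.90 t − 4.905 t² = 31.7 gives 4.905 t² − 30.90 t + 31.7 = 0.
t = [30.90 ± √(30.90² − 2·9.81·31.7)] / 9.81 = (30.90 ± 18.24) / 9.81, so t = 1.290 s or t = 5.010 s.
The first (ascending) time is 1.290 s.

1.290 s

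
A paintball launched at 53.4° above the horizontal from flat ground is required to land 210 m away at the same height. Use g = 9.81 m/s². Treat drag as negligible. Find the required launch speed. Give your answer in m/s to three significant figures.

46.4 m/s

On level ground R = v₀² sin 2θ / g ⇒ v₀ = √(gR / sin 2θ).
v₀ = √(9.81 × 210 / sin 106.8°) = √(2060 / 0.9573) = √2151.9 = 46.39 m/s.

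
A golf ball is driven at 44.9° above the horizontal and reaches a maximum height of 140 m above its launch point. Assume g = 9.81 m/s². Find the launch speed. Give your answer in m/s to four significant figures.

At the peak v_y = 0, so v_y0 = √(2gH) = √(2 × 9.81 × 140) = 52.41 m/s.
v_y0 = v₀ sin θ ⇒ v₀ = 52.41 / sin 44.9° = 74.25 m/s.

74.25 m/s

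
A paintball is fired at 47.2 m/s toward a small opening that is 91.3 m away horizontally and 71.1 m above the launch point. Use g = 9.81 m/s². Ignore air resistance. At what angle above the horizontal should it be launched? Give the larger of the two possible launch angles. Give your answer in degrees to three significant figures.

74.6°

Trajectory: y = x tanθ − g x² (1 + tan²θ)/(2v₀²). With x = 91.3, y = 71.1, v₀ = 47.2, g = 9.81:
18.35 tan²θ − 91.3 tanθ + (89.45) = 0.
tanθ = [91.3 ± √(91.3² − 4 × 18.35 × (89.45))] / (2 × 18.35) = (91.3 ± 42.06) / 36.71, giving tanθ = 1.342 or 3.633.
θ = 53.30° or 74.61°; the larger is 74.61°.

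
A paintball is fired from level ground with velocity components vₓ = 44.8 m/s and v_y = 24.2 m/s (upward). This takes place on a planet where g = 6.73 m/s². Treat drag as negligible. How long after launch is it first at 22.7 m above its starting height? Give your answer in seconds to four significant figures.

1.109 s

Height y(t) = 24.20 t − 3.365 t² = 22.7 gives 3.365 t² − 24.20 t + 22.7 = 0.
Quadratic formula: t = (24.20 ± √280.10) / 6.73 = (24.20 ± 16.74) / 6.73 → t = 1.109 s or 6.083 s.
The first (ascending) time is 1.109 s.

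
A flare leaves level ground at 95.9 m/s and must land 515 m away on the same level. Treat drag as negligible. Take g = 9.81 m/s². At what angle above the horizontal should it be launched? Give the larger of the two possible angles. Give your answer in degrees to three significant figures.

73.3°

Level-ground range R = v₀² sin(2θ)/g ⇒ sin(2θ) = gR/v₀² = 9.81 × 515 / 95.9² = 0.5493.
2θ = 33.32° or 180° − 33.32° = 146.7°, so θ = 16.66° or 73.34°.
The larger angle is 73.34°.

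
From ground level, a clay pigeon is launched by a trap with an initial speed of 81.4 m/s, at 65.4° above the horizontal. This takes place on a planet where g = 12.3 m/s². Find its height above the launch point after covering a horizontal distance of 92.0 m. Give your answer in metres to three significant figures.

156 m

vₓ = 81.40 cos 65.4° = 33.89 m/s; v_y0 = 81.40 sin 65.4° = 74.01 m/s.
Time to reach x = 92.0 m: t = x/vₓ = 92.0/33.89 = 2.715 s.
Height: y = v_y0 t − ½ g t² = 74.01 × 2.715 − 6.150 × 2.715² = 200.9 − 45.33 = 155.6 m.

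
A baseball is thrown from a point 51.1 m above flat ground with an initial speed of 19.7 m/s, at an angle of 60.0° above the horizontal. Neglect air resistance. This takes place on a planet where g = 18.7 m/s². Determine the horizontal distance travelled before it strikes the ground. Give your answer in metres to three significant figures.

vₓ = 19.70 cos 60.0° = 9.850 m/s; v_y0 = 19.70 sin 60.0° = 17.06 m/s.
The projectile lands when y = 51.1 + (17.06) t − ½·18.7·t² = 0. Positive root: t = (17.06 + √(17.06² + 2·18.7·51.1)) / 18.7 = (17.06 + 46.93) / 18.7 = 3.422 s.
Horizontal distance: R = vₓ t = 9.850 × 3.422 = 33.71 m.

33.7 m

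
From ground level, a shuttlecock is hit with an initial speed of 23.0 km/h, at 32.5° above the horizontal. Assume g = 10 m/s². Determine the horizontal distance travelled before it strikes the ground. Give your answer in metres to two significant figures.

3.7 m

Convert: 23.0 km/h = 23.0/3.6 = 6.389 m/s.
Horizontal component vₓ = 6.389 cos 32.5° = 5.388 m/s; vertical v_y0 = 6.389 sin 32.5° = 3.433 m/s.
Time aloft: T = 2 v_y0 / g = 2 × 3.433 / 10.0 = 0.6865 s.
Range: R = vₓ T = 5.388 × 0.6865 = 3.699 m.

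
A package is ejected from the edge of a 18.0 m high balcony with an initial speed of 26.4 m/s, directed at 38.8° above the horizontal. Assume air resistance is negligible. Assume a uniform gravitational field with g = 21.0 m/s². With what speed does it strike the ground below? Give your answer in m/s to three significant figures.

38.1 m/s

vₓ = 26.40 cos 38.8° = 20.57 m/s; v_y0 = 26.40 sin 38.8° = 16.54 m/s.
Vertical motion (up positive, ground at y = 0): 10.50 t² − (16.54) t − 18.0 = 0, so t = (16.54 + √(16.54² + 2·21.0·18.0)) / 21.0 = (16.54 + 32.09) / 21.0 = 2.316 s.
Vertical velocity at impact: v_y = v_y0 − g t = 16.54 − 21.0 × 2.316 = −32.09 m/s.
Speed: |v| = √(vₓ² + v_y²) = √(20.57² + 32.09²) = 38.12 m/s.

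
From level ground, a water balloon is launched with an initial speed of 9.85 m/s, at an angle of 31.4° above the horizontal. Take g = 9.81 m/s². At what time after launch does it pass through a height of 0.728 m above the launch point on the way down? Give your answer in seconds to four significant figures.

0.8770 s

Resolve: vₓ = 9.850 cos 31.4° = 8.407 m/s and v_y0 = 9.850 sin 31.4° = 5.132 m/s.
Require v_y0 t − ½ g t² = 0.728, i.e. 4.905 t² − 5.132 t + 0.728 = 0.
t = [5.132 ± √(5.132² − 2·9.81·0.728)] / 9.81 = (5.132 ± 3.472) / 9.81, so t = 0.1692 s or t = 0.8770 s.
The descending-branch root is 0.8770 s.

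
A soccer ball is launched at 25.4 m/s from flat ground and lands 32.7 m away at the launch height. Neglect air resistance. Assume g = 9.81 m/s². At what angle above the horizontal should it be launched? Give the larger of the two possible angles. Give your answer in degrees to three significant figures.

Level-ground range R = v₀² sin(2θ)/g ⇒ sin(2θ) = gR/v₀² = 9.81 × 32.7 / 25.4² = 0.4972.
2θ = 29.82° or 180° − 29.82° = 150.2°, so θ = 14.91° or 75.09°.
The larger angle is 75.09°.

75.1°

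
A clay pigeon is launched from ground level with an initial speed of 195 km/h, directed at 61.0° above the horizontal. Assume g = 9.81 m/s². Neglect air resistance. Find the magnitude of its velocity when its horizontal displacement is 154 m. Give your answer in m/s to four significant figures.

28.16 m/s

Convert: 195 km/h = 195/3.6 = 54.17 m/s.
Components: vₓ = 54.17 cos 61.0° = 26.26 m/s, v_y0 = 54.17 sin 61.0° = 47.38 m/s.
At x = 154 m, t = x/vₓ = 154/26.26 = 5.864 s.
Vertical velocity there: v_y = v_y0 − g t = 47.38 − 9.81 × 5.864 = −10.15 m/s.
Speed: √(vₓ² + v_y²) = √(26.26² + 10.15²) = 28.16 m/s.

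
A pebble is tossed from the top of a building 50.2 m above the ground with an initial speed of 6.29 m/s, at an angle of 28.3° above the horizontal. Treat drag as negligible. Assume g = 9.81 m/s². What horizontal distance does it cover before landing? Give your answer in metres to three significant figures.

19.5 m

Horizontal component vₓ = 6.290 cos 28.3° = 5.538 m/s; vertical v_y0 = 6.290 sin 28.3° = 2.982 m/s.
Vertical motion (up positive, ground at y = 0): 4.905 t² − (2.982) t − 50.2 = 0, so t = (2.982 + √(2.982² + 2·9.81·50.2)) / 9.81 = (2.982 + 31.52) / 9.81 = 3.518 s.
Horizontal distance: R = vₓ t = 5.538 × 3.518 = 19.48 m.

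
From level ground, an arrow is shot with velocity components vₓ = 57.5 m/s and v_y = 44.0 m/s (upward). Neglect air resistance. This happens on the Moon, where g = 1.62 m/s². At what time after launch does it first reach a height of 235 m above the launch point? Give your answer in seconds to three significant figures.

6.00 s

Height y(t) = 44.00 t − 0.8100 t² = 235 gives 0.8100 t² − 44.00 t + 235 = 0.
Quadratic formula: t = (44.00 ± √1174.6) / 1.62 = (44.00 ± 34.27) / 1.62 → t = 6.005 s or 48.32 s.
The first (ascending) time is 6.005 s.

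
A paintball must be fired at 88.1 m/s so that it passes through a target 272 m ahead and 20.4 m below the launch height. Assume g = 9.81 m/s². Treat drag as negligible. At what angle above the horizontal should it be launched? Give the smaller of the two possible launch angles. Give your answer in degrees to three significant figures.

Trajectory: y = x tanθ − g x² (1 + tan²θ)/(2v₀²). With x = 272, y = −20.4, v₀ = 88.1, g = 9.81:
46.75 tan²θ − 272 tanθ + (26.35) = 0.
tanθ = [272 ± √(272² − 4 × 46.75 × (26.35))] / (2 × 46.75) = (272 ± 262.8) / 93.51, giving tanθ = 0.09856 or 5.719.
θ = 5.629° or 80.08°; the smaller is 5.629°.

5.63°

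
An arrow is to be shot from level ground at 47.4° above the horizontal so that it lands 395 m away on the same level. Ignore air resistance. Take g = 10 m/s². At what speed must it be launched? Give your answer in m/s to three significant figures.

On level ground R = v₀² sin 2θ / g ⇒ v₀ = √(gR / sin 2θ).
v₀ = √(10.0 × 395 / sin 94.80°) = √(3950 / 0.9965) = √3963.9 = 62.96 m/s.

63.0 m/s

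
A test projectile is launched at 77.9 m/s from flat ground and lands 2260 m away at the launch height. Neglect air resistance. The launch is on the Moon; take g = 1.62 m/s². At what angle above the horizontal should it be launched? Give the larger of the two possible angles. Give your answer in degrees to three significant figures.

Level-ground range R = v₀² sin(2θ)/g ⇒ sin(2θ) = gR/v₀² = 1.62 × 2260 / 77.9² = 0.6033.
2θ = 37.11° or 180° − 37.11° = 142.9°, so θ = 18.55° or 71.45°.
The larger angle is 71.45°.

71.4°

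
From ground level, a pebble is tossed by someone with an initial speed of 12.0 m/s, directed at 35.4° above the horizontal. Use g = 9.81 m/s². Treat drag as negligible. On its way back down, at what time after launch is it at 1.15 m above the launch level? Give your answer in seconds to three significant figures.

Resolve: vₓ = 12.00 cos 35.4° = 9.782 m/s and v_y0 = 12.00 sin 35.4° = 6.951 m/s.
Height y(t) = 6.951 t − 4.905 t² = 1.15 gives 4.905 t² − 6.951 t + 1.15 = 0.
t = [6.951 ± √(6.951² − 2·9.81·1.15)] / 9.81 = (6.951 ± 5.075) / 9.81, so t = 0.1912 s or t = 1.226 s.
The descending-branch root is 1.226 s.

1.23 s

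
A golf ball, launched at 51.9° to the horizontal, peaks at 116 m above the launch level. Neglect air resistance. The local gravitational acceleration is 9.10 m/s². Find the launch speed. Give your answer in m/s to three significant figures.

At the peak v_y = 0, so v_y0 = √(2gH) = √(2 × 9.10 × 116) = 45.95 m/s.
v_y0 = v₀ sin θ ⇒ v₀ = 45.95 / sin 51.9° = 58.39 m/s.

58.4 m/s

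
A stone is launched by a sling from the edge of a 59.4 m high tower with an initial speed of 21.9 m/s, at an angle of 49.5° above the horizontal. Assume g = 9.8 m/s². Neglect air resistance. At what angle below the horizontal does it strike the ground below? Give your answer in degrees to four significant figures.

Horizontal component vₓ = 21.90 cos 49.5° = 14.22 m/s; vertical v_y0 = 21.90 sin 49.5° = 16.65 m/s.
With up positive and y = 0 at the ground: y(t) = 59.4 + (16.65) t − 4.900 t². Setting y = 0 and taking the positive root: t = [16.65 + √(16.65² + 2·9.80·59.4)] / 9.80 = (16.65 + 37.97) / 9.80 = 5.574 s.
At impact: v_y = v_y0 − g t = −37.97 m/s; vₓ = 14.22 m/s.
Angle below horizontal: arctan(|v_y|/vₓ) = arctan(37.97/14.22) = 69.46°.

69.46°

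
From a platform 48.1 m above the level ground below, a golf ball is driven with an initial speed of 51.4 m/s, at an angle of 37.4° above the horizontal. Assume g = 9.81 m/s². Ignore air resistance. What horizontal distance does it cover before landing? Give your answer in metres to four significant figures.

312.3 m

vₓ = 51.40 cos 37.4° = 40.83 m/s; v_y0 = 51.40 sin 37.4° = 31.22 m/s.
The projectile lands when y = 48.1 + (31.22) t − ½·9.81·t² = 0. Positive root: t = (31.22 + √(31.22² + 2·9.81·48.1)) / 9.81 = (31.22 + 43.80) / 9.81 = 7.647 s.
Horizontal distance: R = vₓ t = 40.83 × 7.647 = 312.3 m.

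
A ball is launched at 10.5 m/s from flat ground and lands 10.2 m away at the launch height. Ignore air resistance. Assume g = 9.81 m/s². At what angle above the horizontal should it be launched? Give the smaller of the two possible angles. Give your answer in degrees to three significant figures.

32.6°

From R = (v₀²/g) sin 2θ: sin 2θ = 9.81 × 10.2 / 110.25 = 0.9076.
2θ = 65.17° or 180° − 65.17° = 114.8°, so θ = 32.59° or 57.41°.
The smaller angle is 32.59°.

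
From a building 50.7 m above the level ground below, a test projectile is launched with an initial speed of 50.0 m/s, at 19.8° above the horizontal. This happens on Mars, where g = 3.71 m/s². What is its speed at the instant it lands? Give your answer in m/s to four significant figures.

Components: vₓ = 50.00 cos 19.8° = 47.04 m/s, v_y0 = 50.00 sin 19.8° = 16.94 m/s.
The projectile lands when y = 50.7 + (16.94) t − ½·3.71·t² = 0. Positive root: t = (16.94 + √(16.94² + 2·3.71·50.7)) / 3.71 = (16.94 + 25.75) / 3.71 = 11.51 s.
Vertical velocity at impact: v_y = v_y0 − g t = 16.94 − 3.71 × 11.51 = −25.75 m/s.
Speed: |v| = √(vₓ² + v_y²) = √(47.04² + 25.75²) = 53.63 m/s.

53.63 m/s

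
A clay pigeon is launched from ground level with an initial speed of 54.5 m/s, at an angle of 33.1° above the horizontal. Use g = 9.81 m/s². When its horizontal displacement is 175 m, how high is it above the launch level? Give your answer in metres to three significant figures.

vₓ = 54.50 cos 33.1° = 45.66 m/s; v_y0 = 54.50 sin 33.1° = 29.76 m/s.
x = vₓ t ⇒ t = 175/45.66 = 3.833 s.
Height: y = v_y0 t − ½ g t² = 29.76 × 3.833 − 4.905 × 3.833² = 114.1 − 72.07 = 42.02 m.

42.0 m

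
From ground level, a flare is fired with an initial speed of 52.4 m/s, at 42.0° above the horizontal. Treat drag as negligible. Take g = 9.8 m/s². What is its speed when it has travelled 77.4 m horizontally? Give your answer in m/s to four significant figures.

41.94 m/s

Resolve: vₓ = 52.40 cos 42.0° = 38.94 m/s and v_y0 = 52.40 sin 42.0° = 35.06 m/s.
At x = 77.4 m, t = x/vₓ = 77.4/38.94 = 1.988 s.
Vertical velocity there: v_y = v_y0 − g t = 35.06 − 9.80 × 1.988 = 15.58 m/s.
Speed: √(vₓ² + v_y²) = √(38.94² + 15.58²) = 41.94 m/s.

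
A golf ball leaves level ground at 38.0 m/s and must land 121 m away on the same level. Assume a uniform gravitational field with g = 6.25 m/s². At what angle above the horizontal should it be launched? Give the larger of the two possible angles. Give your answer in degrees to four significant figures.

74.21°

From R = (v₀²/g) sin 2θ: sin 2θ = 6.25 × 121 / 1444.0 = 0.5237.
2θ = 31.58° or 180° − 31.58° = 148.4°, so θ = 15.79° or 74.21°.
The larger angle is 74.21°.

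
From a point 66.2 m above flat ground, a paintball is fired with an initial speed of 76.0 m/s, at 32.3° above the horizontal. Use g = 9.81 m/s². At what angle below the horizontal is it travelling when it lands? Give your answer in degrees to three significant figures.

40.2°

Components: vₓ = 76.00 cos 32.3° = 64.24 m/s, v_y0 = 76.00 sin 32.3° = 40.61 m/s.
With up positive and y = 0 at the ground: y(t) = 66.2 + (40.61) t − 4.905 t². Setting y = 0 and taking the positive root: t = [40.61 + √(40.61² + 2·9.81·66.2)] / 9.81 = (40.61 + 54.30) / 9.81 = 9.675 s.
At impact: v_y = v_y0 − g t = −54.30 m/s; vₓ = 64.24 m/s.
Angle below horizontal: arctan(|v_y|/vₓ) = arctan(54.30/64.24) = 40.20°.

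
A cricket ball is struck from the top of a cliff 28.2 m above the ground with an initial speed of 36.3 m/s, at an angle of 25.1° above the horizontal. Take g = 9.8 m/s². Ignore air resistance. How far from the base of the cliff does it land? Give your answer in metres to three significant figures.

146 m

Resolve: vₓ = 36.30 cos 25.1° = 32.87 m/s and v_y0 = 36.30 sin 25.1° = 15.40 m/s.
The projectile lands when y = 28.2 + (15.40) t − ½·9.80·t² = 0. Positive root: t = (15.40 + √(15.40² + 2·9.80·28.2)) / 9.80 = (15.40 + 28.10) / 9.80 = 4.439 s.
Horizontal distance: R = vₓ t = 32.87 × 4.439 = 145.9 m.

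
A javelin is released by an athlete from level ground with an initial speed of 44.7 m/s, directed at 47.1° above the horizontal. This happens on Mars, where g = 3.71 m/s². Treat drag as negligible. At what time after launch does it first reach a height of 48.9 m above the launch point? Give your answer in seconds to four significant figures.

vₓ = 44.70 cos 47.1° = 30.43 m/s; v_y0 = 44.70 sin 47.1° = 32.74 m/s.
Require v_y0 t − ½ g t² = 48.9, i.e. 1.855 t² − 32.74 t + 48.9 = 0.
Quadratic formula: t = (32.74 ± √709.38) / 3.71 = (32.74 ± 26.63) / 3.71 → t = 1.647 s or 16.01 s.
The first (ascending) time is 1.647 s.

1.647 s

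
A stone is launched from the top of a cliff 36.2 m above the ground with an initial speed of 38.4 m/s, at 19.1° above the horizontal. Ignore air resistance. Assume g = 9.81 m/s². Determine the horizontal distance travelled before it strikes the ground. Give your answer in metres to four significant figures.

vₓ = 38.40 cos 19.1° = 36.29 m/s; v_y0 = 38.40 sin 19.1° = 12.57 m/s.
Vertical motion (up positive, ground at y = 0): 4.905 t² − (12.57) t − 36.2 = 0, so t = (12.57 + √(12.57² + 2·9.81·36.2)) / 9.81 = (12.57 + 29.46) / 9.81 = 4.284 s.
Horizontal distance: R = vₓ t = 36.29 × 4.284 = 155.5 m.

155.5 m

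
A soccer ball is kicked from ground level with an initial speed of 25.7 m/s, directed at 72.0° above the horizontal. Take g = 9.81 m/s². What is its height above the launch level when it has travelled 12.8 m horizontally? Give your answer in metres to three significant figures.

26.7 m

vₓ = 25.70 cos 72.0° = 7.942 m/s; v_y0 = 25.70 sin 72.0° = 24.44 m/s.
x = vₓ t ⇒ t = 12.8/7.942 = 1.612 s.
Height: y = v_y0 t − ½ g t² = 24.44 × 1.612 − 4.905 × 1.612² = 39.39 − 12.74 = 26.65 m.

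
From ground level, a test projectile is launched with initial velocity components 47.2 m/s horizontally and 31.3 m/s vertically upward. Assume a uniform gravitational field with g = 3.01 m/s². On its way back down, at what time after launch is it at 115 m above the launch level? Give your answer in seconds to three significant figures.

16.0 s

Set y = v_y0 t − ½ g t² = 115: 1.505 t² − 31.30 t + 115 = 0.
t = [31.30 ± √(31.30² − 2·3.01·115)] / 3.01 = (31.30 ± 16.95) / 3.01, so t = 4.767 s or t = 16.03 s.
The descending-branch root is 16.03 s.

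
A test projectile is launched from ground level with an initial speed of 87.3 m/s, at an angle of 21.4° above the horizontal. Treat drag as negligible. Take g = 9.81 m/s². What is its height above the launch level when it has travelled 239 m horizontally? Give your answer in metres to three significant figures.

Horizontal component vₓ = 87.30 cos 21.4° = 81.28 m/s; vertical v_y0 = 87.30 sin 21.4° = 31.85 m/s.
Time to reach x = 239 m: t = x/vₓ = 239/81.28 = 2.940 s.
Height: y = v_y0 t − ½ g t² = 31.85 × 2.940 − 4.905 × 2.940² = 93.66 − 42.41 = 51.25 m.

51.3 m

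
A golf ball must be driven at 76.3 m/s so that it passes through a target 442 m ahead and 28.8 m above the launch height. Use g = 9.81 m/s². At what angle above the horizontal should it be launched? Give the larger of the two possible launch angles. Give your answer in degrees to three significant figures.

Trajectory: y = x tanθ − g x² (1 + tan²θ)/(2v₀²). With x = 442, y = 28.8, v₀ = 76.3, g = 9.81:
164.6 tan²θ − 442 tanθ + (193.4) = 0.
tanθ = [442 ± √(442² − 4 × 164.6 × (193.4))] / (2 × 164.6) = (442 ± 260.8) / 329.2, giving tanθ = 0.5504 or 2.135.
θ = 28.83° or 64.90°; the larger is 64.90°.

64.9°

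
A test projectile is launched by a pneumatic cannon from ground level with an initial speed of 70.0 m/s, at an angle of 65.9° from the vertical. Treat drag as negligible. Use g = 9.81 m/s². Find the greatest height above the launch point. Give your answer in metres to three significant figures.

Resolve: vₓ = 70.00 sin 65.9° = 63.90 m/s and v_y0 = 70.00 cos 65.9° = 28.58 m/s.
At the apex v_y = 0, so H = v_y0²/(2g) = 28.58²/19.62 = 41.64 m.

41.6 m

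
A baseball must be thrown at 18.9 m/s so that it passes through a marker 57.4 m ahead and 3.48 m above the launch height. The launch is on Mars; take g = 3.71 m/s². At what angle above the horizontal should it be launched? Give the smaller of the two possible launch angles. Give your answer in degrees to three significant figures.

22.2°

Trajectory: y = x tanθ − g x² (1 + tan²θ)/(2v₀²). With x = 57.4, y = 3.48, v₀ = 18.9, g = 3.71:
17.11 tan²θ − 57.4 tanθ + (20.59) = 0.
tanθ = [57.4 ± √(57.4² − 4 × 17.11 × (20.59))] / (2 × 17.11) = (57.4 ± 43.42) / 34.22, giving tanθ = 0.4084 or 2.946.
θ = 22.22° or 71.25°; the smaller is 22.22°.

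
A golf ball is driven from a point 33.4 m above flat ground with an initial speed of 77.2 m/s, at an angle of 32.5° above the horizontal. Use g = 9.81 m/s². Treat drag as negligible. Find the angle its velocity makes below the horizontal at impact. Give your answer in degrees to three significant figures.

36.8°

Components: vₓ = 77.20 cos 32.5° = 65.11 m/s, v_y0 = 77.20 sin 32.5° = 41.48 m/s.
The projectile lands when y = 33.4 + (41.48) t − ½·9.81·t² = 0. Positive root: t = (41.48 + √(41.48² + 2·9.81·33.4)) / 9.81 = (41.48 + 48.74) / 9.81 = 9.197 s.
At impact: v_y = v_y0 − g t = −48.74 m/s; vₓ = 65.11 m/s.
Angle below horizontal: arctan(|v_y|/vₓ) = arctan(48.74/65.11) = 36.82°.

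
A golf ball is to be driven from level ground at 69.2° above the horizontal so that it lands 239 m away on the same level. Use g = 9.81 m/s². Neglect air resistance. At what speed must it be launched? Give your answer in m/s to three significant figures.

On level ground R = v₀² sin 2θ / g ⇒ v₀ = √(gR / sin 2θ).
v₀ = √(9.81 × 239 / sin 138.4°) = √(2345 / 0.6639) = √3531.4 = 59.43 m/s.

59.4 m/s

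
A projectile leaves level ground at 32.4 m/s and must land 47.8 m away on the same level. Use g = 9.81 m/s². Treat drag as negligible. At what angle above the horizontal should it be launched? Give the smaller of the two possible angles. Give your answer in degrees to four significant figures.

From R = (v₀²/g) sin 2θ: sin 2θ = 9.81 × 47.8 / 1049.8 = 0.4467.
2θ = 26.53° or 180° − 26.53° = 153.5°, so θ = 13.27° or 76.73°.
The smaller angle is 13.27°.

13.27°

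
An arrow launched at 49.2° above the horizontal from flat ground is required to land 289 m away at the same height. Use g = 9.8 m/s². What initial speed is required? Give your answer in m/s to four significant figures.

From R = (v₀² / g) sin 2θ: v₀ = √(gR / sin 2θ).
v₀ = √(9.80 × 289 / sin 98.40°) = √(2832 / 0.9893) = √2862.9 = 53.51 m/s.

53.51 m/s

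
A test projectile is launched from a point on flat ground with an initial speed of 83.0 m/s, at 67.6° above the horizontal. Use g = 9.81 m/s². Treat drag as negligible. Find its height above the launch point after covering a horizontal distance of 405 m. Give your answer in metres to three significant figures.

Components: vₓ = 83.00 cos 67.6° = 31.63 m/s, v_y0 = 83.00 sin 67.6° = 76.74 m/s.
At x = 405 m, t = x/vₓ = 405/31.63 = 12.80 s.
Height: y = v_y0 t − ½ g t² = 76.74 × 12.80 − 4.905 × 12.80² = 982.6 − 804.2 = 178.4 m.

178 m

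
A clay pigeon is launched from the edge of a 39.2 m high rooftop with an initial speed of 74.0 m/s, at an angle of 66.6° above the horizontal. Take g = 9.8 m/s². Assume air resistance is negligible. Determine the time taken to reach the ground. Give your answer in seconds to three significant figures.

Components: vₓ = 74.00 cos 66.6° = 29.39 m/s, v_y0 = 74.00 sin 66.6° = 67.91 m/s.
Vertical motion (up positive, ground at y = 0): 4.900 t² − (67.91) t − 39.2 = 0, so t = (67.91 + √(67.91² + 2·9.80·39.2)) / 9.80 = (67.91 + 73.35) / 9.80 = 14.41 s.

14.4 s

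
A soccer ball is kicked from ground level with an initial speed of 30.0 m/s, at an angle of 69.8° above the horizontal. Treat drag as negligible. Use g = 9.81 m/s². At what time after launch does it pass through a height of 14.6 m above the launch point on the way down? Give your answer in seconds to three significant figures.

Resolve: vₓ = 30.00 cos 69.8° = 10.36 m/s and v_y0 = 30.00 sin 69.8° = 28.15 m/s.
Height y(t) = 28.15 t − 4.905 t² = 14.6 gives 4.905 t² − 28.15 t + 14.6 = 0.
Quadratic formula: t = (28.15 ± √506.24) / 9.81 = (28.15 ± 22.50) / 9.81 → t = 0.5765 s or 5.164 s.
The descending-branch root is 5.164 s.

5.16 s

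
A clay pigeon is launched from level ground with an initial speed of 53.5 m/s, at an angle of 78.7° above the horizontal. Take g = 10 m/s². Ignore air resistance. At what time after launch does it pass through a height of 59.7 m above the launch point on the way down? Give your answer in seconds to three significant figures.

9.19 s

Components: vₓ = 53.50 cos 78.7° = 10.48 m/s, v_y0 = 53.50 sin 78.7° = 52.46 m/s.
Require v_y0 t − ½ g t² = 59.7, i.e. 5.000 t² − 52.46 t + 59.7 = 0.
Quadratic formula: t = (52.46 ± √1558.4) / 10.0 = (52.46 ± 39.48) / 10.0 → t = 1.299 s or 9.194 s.
The descending-branch root is 9.194 s.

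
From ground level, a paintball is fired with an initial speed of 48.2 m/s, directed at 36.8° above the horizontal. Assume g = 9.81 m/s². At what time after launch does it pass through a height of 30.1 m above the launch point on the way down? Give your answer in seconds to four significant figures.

4.533 s

Horizontal component vₓ = 48.20 cos 36.8° = 38.60 m/s; vertical v_y0 = 48.20 sin 36.8° = 28.87 m/s.
Require v_y0 t − ½ g t² = 30.1, i.e. 4.905 t² − 28.87 t + 30.1 = 0.
t = [28.87 ± √(28.87² − 2·9.81·30.1)] / 9.81 = (28.87 ± 15.59) / 9.81, so t = 1.354 s or t = 4.533 s.
The descending-branch root is 4.533 s.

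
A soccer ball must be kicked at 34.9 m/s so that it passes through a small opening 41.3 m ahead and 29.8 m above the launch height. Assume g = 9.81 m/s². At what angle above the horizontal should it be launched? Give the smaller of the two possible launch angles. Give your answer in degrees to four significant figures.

Trajectory: y = x tanθ − g x² (1 + tan²θ)/(2v₀²). With x = 41.3, y = 29.8, v₀ = 34.9, g = 9.81:
6.869 tan²θ − 41.3 tanθ + (36.67) = 0.
tanθ = [41.3 ± √(41.3² − 4 × 6.869 × (36.67))] / (2 × 6.869) = (41.3 ± 26.42) / 13.74, giving tanθ = 1.083 or 4.930.
θ = 47.28° or 78.53°; the smaller is 47.28°.

47.28°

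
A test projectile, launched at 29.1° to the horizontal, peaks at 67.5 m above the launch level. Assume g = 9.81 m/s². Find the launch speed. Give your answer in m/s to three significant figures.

At the peak v_y = 0, so v_y0 = √(2gH) = √(2 × 9.81 × 67.5) = 36.39 m/s.
v_y0 = v₀ sin θ ⇒ v₀ = 36.39 / sin 29.1° = 74.83 m/s.

74.8 m/s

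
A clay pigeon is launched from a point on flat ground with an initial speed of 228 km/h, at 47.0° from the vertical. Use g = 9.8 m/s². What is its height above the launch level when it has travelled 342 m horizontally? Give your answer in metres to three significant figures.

Convert: 228 km/h = 228/3.6 = 63.33 m/s.
vₓ = 63.33 sin 47.0° = 46.32 m/s; v_y0 = 63.33 cos 47.0° = 43.19 m/s.
Time to reach x = 342 m: t = x/vₓ = 342/46.32 = 7.384 s.
Height: y = v_y0 t − ½ g t² = 43.19 × 7.384 − 4.900 × 7.384² = 318.9 − 267.1 = 51.79 m.

51.8 m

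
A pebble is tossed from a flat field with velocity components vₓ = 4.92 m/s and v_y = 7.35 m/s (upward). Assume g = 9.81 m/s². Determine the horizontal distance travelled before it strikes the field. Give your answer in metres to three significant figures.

7.37 m

Time aloft: T = 2 v_y0 / g = 2 × 7.350 / 9.81 = 1.498 s.
Range: R = vₓ T = 4.920 × 1.498 = 7.372 m.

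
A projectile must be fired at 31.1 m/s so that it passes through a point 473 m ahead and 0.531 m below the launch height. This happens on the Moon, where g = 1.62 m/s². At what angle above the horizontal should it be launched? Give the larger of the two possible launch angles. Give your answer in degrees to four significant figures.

Trajectory: y = x tanθ − g x² (1 + tan²θ)/(2v₀²). With x = 473, y = −0.531, v₀ = 31.1, g = 1.62:
187.4 tan²θ − 473 tanθ + (186.8) = 0.
tanθ = [473 ± √(473² − 4 × 187.4 × (186.8))] / (2 × 187.4) = (473 ± 289.3) / 374.7, giving tanθ = 0.4902 or 2.034.
θ = 26.11° or 63.82°; the larger is 63.82°.

63.82°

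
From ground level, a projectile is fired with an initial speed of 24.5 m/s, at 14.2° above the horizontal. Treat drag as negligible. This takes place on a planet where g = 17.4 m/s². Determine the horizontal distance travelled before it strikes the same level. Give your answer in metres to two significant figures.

16 m

Components: vₓ = 24.50 cos 14.2° = 23.75 m/s, v_y0 = 24.50 sin 14.2° = 6.010 m/s.
Time aloft: T = 2 v_y0 / g = 2 × 6.010 / 17.4 = 0.6908 s.
Range: R = vₓ T = 23.75 × 0.6908 = 16.41 m.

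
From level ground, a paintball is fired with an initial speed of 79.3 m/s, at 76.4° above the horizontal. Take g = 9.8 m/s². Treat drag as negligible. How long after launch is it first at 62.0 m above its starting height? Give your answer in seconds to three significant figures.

Horizontal component vₓ = 79.30 cos 76.4° = 18.65 m/s; vertical v_y0 = 79.30 sin 76.4° = 77.08 m/s.
Set y = v_y0 t − ½ g t² = 62.0: 4.900 t² − 77.08 t + 62.0 = 0.
t = [77.08 ± √(77.08² − 2·9.80·62.0)] / 9.80 = (77.08 ± 68.74) / 9.80, so t = 0.8504 s or t = 14.88 s.
The first (ascending) time is 0.8504 s.

0.850 s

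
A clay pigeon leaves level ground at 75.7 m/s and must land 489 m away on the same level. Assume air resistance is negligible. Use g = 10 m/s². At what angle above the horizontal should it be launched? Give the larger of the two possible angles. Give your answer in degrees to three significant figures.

60.7°

From R = (v₀²/g) sin 2θ: sin 2θ = 10.0 × 489 / 5730.5 = 0.8533.
2θ = 58.58° or 180° − 58.58° = 121.4°, so θ = 29.29° or 60.71°.
The larger angle is 60.71°.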